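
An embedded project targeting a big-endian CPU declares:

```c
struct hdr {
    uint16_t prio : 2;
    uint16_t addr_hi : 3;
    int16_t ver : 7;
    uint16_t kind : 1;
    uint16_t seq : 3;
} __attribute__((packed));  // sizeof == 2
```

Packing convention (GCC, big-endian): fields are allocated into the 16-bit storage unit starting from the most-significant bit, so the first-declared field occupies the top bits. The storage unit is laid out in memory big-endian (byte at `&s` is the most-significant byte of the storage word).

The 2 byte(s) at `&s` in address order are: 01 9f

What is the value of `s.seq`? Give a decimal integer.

[0]=0x01 [1]=0x9f (big-endian) → word 0x019f
prio:2 @ bit 14 → (0x019f>>14)&0x3 = 0x0
addr_hi:3 @ bit 11 → (0x019f>>11)&0x7 = 0x0
ver:7 @ bit 4 → (0x019f>>4)&0x7f = 0x19
kind:1 @ bit 3 → (0x019f>>3)&0x1 = 0x1
seq:3 @ bit 0 → (0x019f>>0)&0x7 = 0x7  ←

7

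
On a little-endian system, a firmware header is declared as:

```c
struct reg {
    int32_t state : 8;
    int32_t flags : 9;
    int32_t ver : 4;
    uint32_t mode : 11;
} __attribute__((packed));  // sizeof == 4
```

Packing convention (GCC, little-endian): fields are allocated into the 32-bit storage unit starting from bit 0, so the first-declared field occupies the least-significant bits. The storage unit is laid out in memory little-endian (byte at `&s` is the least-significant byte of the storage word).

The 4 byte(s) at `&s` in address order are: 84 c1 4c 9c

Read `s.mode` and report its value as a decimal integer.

1250

[0]=0x84 [1]=0xc1 [2]=0x4c [3]=0x9c (little-endian) → word 0x9c4cc184
state [0+:8] = (word>>0) & 0xff = 132
flags [8+:9] = (word>>8) & 0x1ff = 193
ver [17+:4] = (word>>17) & 0xf = 6
mode [21+:11] = (word>>21) & 0x7ff = 1250  ←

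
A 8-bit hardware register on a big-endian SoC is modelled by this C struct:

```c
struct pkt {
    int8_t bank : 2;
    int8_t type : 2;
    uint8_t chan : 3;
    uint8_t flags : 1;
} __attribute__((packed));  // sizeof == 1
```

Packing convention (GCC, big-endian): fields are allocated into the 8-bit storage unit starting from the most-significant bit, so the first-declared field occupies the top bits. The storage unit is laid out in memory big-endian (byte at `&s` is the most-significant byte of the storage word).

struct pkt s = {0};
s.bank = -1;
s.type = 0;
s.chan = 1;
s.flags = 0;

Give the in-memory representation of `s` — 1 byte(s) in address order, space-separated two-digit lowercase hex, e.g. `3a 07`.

bank (2b) val=-1 bits=0x3 at bit 6: 0xc0
type (2b) val=0 bits=0x0 at bit 4: 0xc0
chan (3b) val=1 bits=0x1 at bit 1: 0xc2
flags (1b) val=0 bits=0x0 at bit 0: 0xc2
word = 0xc2 → big-endian bytes:
  [0]=0xc2

c2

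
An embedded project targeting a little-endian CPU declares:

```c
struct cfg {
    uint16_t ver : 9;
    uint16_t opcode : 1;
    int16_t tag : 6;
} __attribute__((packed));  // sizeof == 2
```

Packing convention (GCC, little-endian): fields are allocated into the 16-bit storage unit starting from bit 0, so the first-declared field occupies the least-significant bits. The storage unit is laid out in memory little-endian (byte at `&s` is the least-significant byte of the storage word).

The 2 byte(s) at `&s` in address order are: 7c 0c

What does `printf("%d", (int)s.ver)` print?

[0]=0x7c [1]=0x0c (little-endian) → word 0x0c7c
ver [0+:9] = (word>>0) & 0x1ff = 124  ←
opcode [9+:1] = (word>>9) & 0x1 = 0
tag [10+:6] = (word>>10) & 0x3f = 3

124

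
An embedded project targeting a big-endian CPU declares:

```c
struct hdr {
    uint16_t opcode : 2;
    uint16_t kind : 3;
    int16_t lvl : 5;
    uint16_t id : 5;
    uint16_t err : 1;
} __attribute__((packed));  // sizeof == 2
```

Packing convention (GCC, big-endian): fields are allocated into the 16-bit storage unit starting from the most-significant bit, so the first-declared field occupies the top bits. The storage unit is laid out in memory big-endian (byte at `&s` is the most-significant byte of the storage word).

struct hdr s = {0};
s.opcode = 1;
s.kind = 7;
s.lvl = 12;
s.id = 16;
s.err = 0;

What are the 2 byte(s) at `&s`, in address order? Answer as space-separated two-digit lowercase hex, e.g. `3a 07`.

7b 20

[14+:2] opcode=1 & 0x3 = 0x1; word=0x4000
[11+:3] kind=7 & 0x7 = 0x7; word=0x7800
[6+:5] lvl=12 & 0x1f = 0xc; word=0x7b00
[1+:5] id=16 & 0x1f = 0x10; word=0x7b20
[0+:1] err=0 & 0x1 = 0x0; word=0x7b20
word = 0x7b20 → big-endian bytes:
  [0]=0x7b  [1]=0x20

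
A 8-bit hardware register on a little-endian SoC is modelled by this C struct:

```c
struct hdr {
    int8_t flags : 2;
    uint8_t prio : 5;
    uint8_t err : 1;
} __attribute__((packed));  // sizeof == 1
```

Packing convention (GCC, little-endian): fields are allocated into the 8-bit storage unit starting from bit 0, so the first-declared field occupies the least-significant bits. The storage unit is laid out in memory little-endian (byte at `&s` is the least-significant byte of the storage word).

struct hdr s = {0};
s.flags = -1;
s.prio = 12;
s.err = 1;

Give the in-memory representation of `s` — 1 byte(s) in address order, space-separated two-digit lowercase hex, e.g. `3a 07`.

flags:2 = -1 → 0x3 << 0 → word 0x03
prio:5 = 12 → 0xc << 2 → word 0x33
err:1 = 1 → 0x1 << 7 → word 0xb3
word = 0xb3 → little-endian bytes:
  [0]=0xb3

b3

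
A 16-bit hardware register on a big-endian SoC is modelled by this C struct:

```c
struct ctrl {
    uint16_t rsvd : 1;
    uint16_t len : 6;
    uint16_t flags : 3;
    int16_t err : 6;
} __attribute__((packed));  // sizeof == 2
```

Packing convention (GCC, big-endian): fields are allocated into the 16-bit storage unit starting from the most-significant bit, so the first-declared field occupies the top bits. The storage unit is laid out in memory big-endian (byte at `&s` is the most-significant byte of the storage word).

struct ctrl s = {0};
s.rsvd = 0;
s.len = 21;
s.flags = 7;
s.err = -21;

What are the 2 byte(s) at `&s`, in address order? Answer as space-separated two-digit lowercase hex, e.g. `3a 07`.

2b eb

rsvd (1b) val=0 bits=0x0 at bit 15: 0x0000
len (6b) val=21 bits=0x15 at bit 9: 0x2a00
flags (3b) val=7 bits=0x7 at bit 6: 0x2bc0
err (6b) val=-21 bits=0x2b at bit 0: 0x2beb
word = 0x2beb → big-endian bytes:
  [0]=0x2b  [1]=0xeb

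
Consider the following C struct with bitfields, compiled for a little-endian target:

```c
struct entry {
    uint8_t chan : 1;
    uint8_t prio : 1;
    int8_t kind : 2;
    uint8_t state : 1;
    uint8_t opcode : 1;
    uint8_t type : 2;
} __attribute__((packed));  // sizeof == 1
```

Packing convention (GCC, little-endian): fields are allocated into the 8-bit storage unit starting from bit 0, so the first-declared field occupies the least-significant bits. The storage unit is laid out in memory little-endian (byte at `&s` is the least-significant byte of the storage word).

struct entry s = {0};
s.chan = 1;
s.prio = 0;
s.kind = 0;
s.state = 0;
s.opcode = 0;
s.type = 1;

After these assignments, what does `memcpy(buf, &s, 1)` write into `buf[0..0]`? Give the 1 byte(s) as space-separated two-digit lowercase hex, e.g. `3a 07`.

chan:1 = 1 → 0x1 << 0 → word 0x01
prio:1 = 0 → 0x0 << 1 → word 0x01
kind:2 = 0 → 0x0 << 2 → word 0x01
state:1 = 0 → 0x0 << 4 → word 0x01
opcode:1 = 0 → 0x0 << 5 → word 0x01
type:2 = 1 → 0x1 << 6 → word 0x41
word = 0x41 → little-endian bytes:
  [0]=0x41

41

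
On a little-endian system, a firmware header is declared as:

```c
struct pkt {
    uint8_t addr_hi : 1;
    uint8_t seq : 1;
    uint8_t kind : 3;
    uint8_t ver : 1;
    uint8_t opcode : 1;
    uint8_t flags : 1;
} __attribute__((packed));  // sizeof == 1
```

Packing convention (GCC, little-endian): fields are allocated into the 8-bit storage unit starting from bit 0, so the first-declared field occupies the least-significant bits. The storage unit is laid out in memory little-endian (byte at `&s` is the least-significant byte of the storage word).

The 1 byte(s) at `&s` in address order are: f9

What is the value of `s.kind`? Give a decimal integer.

[0]=0xf9 (little-endian) → word 0xf9
addr_hi [0+:1] = (word>>0) & 0x1 = 1
seq [1+:1] = (word>>1) & 0x1 = 0
kind [2+:3] = (word>>2) & 0x7 = 6  ←
ver [5+:1] = (word>>5) & 0x1 = 1
opcode [6+:1] = (word>>6) & 0x1 = 1
flags [7+:1] = (word>>7) & 0x1 = 1

6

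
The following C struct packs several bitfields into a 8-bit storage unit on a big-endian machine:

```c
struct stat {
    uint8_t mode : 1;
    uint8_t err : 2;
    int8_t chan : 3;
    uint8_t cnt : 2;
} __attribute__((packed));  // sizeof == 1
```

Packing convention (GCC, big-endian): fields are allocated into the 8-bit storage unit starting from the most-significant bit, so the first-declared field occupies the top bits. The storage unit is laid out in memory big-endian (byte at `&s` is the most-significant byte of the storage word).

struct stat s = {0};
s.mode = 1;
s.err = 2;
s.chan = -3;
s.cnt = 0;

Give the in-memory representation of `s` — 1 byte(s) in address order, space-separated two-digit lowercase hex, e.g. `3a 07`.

[7+:1] mode=1 & 0x1 = 0x1; word=0x80
[5+:2] err=2 & 0x3 = 0x2; word=0xc0
[2+:3] chan=-3 & 0x7 = 0x5; word=0xd4
[0+:2] cnt=0 & 0x3 = 0x0; word=0xd4
word = 0xd4 → big-endian bytes:
  [0]=0xd4

d4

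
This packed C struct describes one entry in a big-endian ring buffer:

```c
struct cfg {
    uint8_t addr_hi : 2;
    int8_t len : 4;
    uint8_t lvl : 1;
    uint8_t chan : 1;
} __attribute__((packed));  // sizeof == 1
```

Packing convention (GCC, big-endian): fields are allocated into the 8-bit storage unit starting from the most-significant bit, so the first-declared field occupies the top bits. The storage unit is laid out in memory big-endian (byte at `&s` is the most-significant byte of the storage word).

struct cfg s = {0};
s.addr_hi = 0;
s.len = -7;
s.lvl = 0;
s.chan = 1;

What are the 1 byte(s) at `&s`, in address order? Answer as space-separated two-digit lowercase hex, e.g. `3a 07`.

addr_hi (2b) val=0 bits=0x0 at bit 6: 0x00
len (4b) val=-7 bits=0x9 at bit 2: 0x24
lvl (1b) val=0 bits=0x0 at bit 1: 0x24
chan (1b) val=1 bits=0x1 at bit 0: 0x25
word = 0x25 → big-endian bytes:
  [0]=0x25

25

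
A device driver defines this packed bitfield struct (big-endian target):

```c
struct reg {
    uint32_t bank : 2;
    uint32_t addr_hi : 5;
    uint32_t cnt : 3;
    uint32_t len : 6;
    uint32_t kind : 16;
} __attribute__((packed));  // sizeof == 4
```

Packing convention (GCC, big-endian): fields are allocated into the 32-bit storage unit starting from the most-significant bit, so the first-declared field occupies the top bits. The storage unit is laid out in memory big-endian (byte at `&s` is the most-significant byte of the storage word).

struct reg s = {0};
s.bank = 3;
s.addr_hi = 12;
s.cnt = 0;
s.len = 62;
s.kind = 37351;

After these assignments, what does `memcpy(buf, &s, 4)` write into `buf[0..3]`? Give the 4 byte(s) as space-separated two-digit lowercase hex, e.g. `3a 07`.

bank:2 = 3 → 0x3 << 30 → word 0xc0000000
addr_hi:5 = 12 → 0xc << 25 → word 0xd8000000
cnt:3 = 0 → 0x0 << 22 → word 0xd8000000
len:6 = 62 → 0x3e << 16 → word 0xd83e0000
kind:16 = 37351 → 0x91e7 << 0 → word 0xd83e91e7
word = 0xd83e91e7 → big-endian bytes:
  [0]=0xd8  [1]=0x3e  [2]=0x91  [3]=0xe7

d8 3e 91 e7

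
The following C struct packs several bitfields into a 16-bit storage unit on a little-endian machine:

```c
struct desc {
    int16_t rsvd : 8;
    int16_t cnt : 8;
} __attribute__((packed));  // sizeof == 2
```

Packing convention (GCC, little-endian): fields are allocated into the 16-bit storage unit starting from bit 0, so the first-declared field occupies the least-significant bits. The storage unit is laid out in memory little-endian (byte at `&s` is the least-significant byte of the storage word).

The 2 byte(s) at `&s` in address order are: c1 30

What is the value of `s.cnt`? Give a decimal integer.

[0]=0xc1 [1]=0x30 (little-endian) → word 0x30c1
rsvd:8 @ bit 0 → (0x30c1>>0)&0xff = 0xc1
cnt:8 @ bit 8 → (0x30c1>>8)&0xff = 0x30  ←
cnt signed 8b, MSB=0: value = 48

48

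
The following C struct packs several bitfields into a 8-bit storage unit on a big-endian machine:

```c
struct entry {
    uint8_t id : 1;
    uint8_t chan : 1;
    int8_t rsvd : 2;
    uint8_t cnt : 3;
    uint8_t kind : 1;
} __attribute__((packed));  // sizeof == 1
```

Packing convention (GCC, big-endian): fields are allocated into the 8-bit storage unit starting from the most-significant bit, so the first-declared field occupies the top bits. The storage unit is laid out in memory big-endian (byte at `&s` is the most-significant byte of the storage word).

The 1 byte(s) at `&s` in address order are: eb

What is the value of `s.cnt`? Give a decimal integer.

5

[0]=0xeb (big-endian) → word 0xeb
id [7+:1] = (word>>7) & 0x1 = 1
chan [6+:1] = (word>>6) & 0x1 = 1
rsvd [4+:2] = (word>>4) & 0x3 = 2
cnt [1+:3] = (word>>1) & 0x7 = 5  ←
kind [0+:1] = (word>>0) & 0x1 = 1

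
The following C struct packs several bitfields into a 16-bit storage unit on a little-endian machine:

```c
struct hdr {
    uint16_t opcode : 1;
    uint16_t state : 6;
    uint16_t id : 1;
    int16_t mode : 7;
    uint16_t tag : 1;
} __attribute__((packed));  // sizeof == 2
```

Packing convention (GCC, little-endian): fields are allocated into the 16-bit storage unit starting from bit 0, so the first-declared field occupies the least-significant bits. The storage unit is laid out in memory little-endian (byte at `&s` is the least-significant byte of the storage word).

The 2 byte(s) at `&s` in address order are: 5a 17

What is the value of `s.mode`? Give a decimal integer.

23

[0]=0x5a [1]=0x17 (little-endian) → word 0x175a
opcode:1 @ bit 0 → (0x175a>>0)&0x1 = 0x0
state:6 @ bit 1 → (0x175a>>1)&0x3f = 0x2d
id:1 @ bit 7 → (0x175a>>7)&0x1 = 0x0
mode:7 @ bit 8 → (0x175a>>8)&0x7f = 0x17  ←
tag:1 @ bit 15 → (0x175a>>15)&0x1 = 0x0
mode signed 7b, MSB=0: value = 23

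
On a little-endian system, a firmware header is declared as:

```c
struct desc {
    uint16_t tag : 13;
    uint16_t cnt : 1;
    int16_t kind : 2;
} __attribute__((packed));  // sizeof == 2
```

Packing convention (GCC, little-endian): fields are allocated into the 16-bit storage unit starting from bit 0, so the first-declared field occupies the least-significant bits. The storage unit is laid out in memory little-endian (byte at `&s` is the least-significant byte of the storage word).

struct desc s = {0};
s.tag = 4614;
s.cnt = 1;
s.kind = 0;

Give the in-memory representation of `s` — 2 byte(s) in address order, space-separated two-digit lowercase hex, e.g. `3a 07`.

[0+:13] tag=4614 & 0x1fff = 0x1206; word=0x1206
[13+:1] cnt=1 & 0x1 = 0x1; word=0x3206
[14+:2] kind=0 & 0x3 = 0x0; word=0x3206
word = 0x3206 → little-endian bytes:
  [0]=0x06  [1]=0x32

06 32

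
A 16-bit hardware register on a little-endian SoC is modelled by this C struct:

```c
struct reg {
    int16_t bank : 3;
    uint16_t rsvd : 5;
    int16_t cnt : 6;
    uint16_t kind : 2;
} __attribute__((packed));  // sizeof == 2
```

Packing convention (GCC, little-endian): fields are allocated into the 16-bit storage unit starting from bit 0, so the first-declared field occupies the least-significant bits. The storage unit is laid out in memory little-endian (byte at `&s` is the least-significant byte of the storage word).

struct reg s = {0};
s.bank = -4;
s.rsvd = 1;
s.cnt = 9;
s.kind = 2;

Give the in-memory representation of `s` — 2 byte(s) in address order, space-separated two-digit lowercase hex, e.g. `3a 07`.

0c 89

[0+:3] bank=-4 & 0x7 = 0x4; word=0x0004
[3+:5] rsvd=1 & 0x1f = 0x1; word=0x000c
[8+:6] cnt=9 & 0x3f = 0x9; word=0x090c
[14+:2] kind=2 & 0x3 = 0x2; word=0x890c
word = 0x890c → little-endian bytes:
  [0]=0x0c  [1]=0x89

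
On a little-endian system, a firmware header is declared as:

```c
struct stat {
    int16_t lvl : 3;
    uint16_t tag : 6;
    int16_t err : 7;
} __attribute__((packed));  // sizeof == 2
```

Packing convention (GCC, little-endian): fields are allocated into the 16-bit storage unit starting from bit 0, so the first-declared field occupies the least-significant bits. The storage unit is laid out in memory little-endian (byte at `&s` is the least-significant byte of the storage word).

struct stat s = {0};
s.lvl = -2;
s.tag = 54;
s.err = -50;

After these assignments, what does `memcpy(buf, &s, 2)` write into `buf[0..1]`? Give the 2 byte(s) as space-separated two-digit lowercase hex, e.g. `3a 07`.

b6 9d

[0+:3] lvl=-2 & 0x7 = 0x6; word=0x0006
[3+:6] tag=54 & 0x3f = 0x36; word=0x01b6
[9+:7] err=-50 & 0x7f = 0x4e; word=0x9db6
word = 0x9db6 → little-endian bytes:
  [0]=0xb6  [1]=0x9d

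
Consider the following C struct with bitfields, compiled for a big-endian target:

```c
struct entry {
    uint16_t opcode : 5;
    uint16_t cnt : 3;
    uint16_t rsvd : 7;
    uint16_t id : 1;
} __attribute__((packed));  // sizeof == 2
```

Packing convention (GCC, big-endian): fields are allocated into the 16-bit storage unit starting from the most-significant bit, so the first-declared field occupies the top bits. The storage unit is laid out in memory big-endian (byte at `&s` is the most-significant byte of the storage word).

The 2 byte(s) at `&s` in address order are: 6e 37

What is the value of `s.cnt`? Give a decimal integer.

[0]=0x6e [1]=0x37 (big-endian) → word 0x6e37
opcode [11+:5] = (word>>11) & 0x1f = 13
cnt [8+:3] = (word>>8) & 0x7 = 6  ←
rsvd [1+:7] = (word>>1) & 0x7f = 27
id [0+:1] = (word>>0) & 0x1 = 1

6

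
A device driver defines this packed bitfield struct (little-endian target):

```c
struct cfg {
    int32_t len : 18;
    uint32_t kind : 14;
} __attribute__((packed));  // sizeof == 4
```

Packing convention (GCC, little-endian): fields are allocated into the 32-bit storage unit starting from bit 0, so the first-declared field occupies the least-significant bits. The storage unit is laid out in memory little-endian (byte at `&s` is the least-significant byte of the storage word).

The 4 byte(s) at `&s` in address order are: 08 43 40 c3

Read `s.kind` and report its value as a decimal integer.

12496

[0]=0x08 [1]=0x43 [2]=0x40 [3]=0xc3 (little-endian) → word 0xc3404308
len [0+:18] = (word>>0) & 0x3ffff = 17160
kind [18+:14] = (word>>18) & 0x3fff = 12496  ←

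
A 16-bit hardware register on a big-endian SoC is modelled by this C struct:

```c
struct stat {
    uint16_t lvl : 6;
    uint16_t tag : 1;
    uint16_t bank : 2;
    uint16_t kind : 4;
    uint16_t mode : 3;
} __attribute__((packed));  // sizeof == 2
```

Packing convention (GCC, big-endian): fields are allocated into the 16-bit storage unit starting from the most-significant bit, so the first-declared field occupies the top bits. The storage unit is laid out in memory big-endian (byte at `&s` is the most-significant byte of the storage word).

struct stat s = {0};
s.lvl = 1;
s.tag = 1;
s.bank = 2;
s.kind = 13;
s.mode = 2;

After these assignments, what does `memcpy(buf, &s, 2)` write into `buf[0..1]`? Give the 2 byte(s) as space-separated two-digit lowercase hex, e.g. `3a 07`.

lvl:6 = 1 → 0x1 << 10 → word 0x0400
tag:1 = 1 → 0x1 << 9 → word 0x0600
bank:2 = 2 → 0x2 << 7 → word 0x0700
kind:4 = 13 → 0xd << 3 → word 0x0768
mode:3 = 2 → 0x2 << 0 → word 0x076a
word = 0x076a → big-endian bytes:
  [0]=0x07  [1]=0x6a

07 6a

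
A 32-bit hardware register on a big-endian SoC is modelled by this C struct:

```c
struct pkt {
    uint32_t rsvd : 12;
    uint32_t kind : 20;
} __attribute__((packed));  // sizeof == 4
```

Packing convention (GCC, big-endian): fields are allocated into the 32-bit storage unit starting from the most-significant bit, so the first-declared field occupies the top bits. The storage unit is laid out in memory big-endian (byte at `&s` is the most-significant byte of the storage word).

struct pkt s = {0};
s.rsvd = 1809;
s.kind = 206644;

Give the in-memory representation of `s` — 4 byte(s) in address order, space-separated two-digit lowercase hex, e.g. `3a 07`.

71 13 27 34

rsvd:12 = 1809 → 0x711 << 20 → word 0x71100000
kind:20 = 206644 → 0x32734 << 0 → word 0x71132734
word = 0x71132734 → big-endian bytes:
  [0]=0x71  [1]=0x13  [2]=0x27  [3]=0x34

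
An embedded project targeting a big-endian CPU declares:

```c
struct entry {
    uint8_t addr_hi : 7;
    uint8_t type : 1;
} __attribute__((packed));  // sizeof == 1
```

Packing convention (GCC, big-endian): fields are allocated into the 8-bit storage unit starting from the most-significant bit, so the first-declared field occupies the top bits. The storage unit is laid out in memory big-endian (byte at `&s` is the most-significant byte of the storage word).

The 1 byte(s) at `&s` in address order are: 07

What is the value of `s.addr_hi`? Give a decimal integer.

3

[0]=0x07 (big-endian) → word 0x07
addr_hi:7 @ bit 1 → (0x07>>1)&0x7f = 0x3  ←
type:1 @ bit 0 → (0x07>>0)&0x1 = 0x1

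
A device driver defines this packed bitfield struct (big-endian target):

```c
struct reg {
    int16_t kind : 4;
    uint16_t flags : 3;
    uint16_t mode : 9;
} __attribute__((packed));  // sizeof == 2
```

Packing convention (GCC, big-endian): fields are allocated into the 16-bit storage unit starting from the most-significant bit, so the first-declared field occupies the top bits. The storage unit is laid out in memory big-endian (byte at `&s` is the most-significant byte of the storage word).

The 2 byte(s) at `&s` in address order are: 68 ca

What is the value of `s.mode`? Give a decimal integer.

[0]=0x68 [1]=0xca (big-endian) → word 0x68ca
kind [12+:4] = (word>>12) & 0xf = 6
flags [9+:3] = (word>>9) & 0x7 = 4
mode [0+:9] = (word>>0) & 0x1ff = 202  ←

202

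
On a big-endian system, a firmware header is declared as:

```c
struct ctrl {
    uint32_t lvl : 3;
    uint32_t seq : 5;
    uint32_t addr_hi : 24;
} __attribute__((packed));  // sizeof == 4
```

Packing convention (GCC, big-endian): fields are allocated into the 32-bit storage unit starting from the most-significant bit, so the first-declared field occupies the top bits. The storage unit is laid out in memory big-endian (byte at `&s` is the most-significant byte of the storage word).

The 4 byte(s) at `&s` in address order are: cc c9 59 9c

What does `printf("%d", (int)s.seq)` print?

[0]=0xcc [1]=0xc9 [2]=0x59 [3]=0x9c (big-endian) → word 0xccc9599c
lvl:3 @ bit 29 → (0xccc9599c>>29)&0x7 = 0x6
seq:5 @ bit 24 → (0xccc9599c>>24)&0x1f = 0xc  ←
addr_hi:24 @ bit 0 → (0xccc9599c>>0)&0xffffff = 0xc9599c

12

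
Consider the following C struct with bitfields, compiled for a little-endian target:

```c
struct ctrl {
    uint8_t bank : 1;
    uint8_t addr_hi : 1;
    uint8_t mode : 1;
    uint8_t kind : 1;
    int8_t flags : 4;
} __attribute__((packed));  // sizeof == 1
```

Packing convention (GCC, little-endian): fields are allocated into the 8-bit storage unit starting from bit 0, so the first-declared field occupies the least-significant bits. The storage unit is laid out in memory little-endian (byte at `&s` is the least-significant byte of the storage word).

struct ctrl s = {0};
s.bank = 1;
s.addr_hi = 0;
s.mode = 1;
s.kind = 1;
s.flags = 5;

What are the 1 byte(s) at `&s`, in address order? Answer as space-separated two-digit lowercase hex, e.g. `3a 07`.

5d

bank:1 = 1 → 0x1 << 0 → word 0x01
addr_hi:1 = 0 → 0x0 << 1 → word 0x01
mode:1 = 1 → 0x1 << 2 → word 0x05
kind:1 = 1 → 0x1 << 3 → word 0x0d
flags:4 = 5 → 0x5 << 4 → word 0x5d
word = 0x5d → little-endian bytes:
  [0]=0x5d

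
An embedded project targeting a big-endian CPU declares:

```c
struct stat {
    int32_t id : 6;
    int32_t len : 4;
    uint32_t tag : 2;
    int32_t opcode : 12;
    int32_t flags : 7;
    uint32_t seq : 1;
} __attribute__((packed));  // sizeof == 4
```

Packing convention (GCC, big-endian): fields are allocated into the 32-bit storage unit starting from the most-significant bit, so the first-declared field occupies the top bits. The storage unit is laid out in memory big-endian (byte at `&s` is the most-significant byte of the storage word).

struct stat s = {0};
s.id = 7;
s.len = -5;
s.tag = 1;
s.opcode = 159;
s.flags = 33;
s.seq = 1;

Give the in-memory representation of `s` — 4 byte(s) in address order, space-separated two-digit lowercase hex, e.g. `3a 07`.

id (6b) val=7 bits=0x7 at bit 26: 0x1c000000
len (4b) val=-5 bits=0xb at bit 22: 0x1ec00000
tag (2b) val=1 bits=0x1 at bit 20: 0x1ed00000
opcode (12b) val=159 bits=0x9f at bit 8: 0x1ed09f00
flags (7b) val=33 bits=0x21 at bit 1: 0x1ed09f42
seq (1b) val=1 bits=0x1 at bit 0: 0x1ed09f43
word = 0x1ed09f43 → big-endian bytes:
  [0]=0x1e  [1]=0xd0  [2]=0x9f  [3]=0x43

1e d0 9f 43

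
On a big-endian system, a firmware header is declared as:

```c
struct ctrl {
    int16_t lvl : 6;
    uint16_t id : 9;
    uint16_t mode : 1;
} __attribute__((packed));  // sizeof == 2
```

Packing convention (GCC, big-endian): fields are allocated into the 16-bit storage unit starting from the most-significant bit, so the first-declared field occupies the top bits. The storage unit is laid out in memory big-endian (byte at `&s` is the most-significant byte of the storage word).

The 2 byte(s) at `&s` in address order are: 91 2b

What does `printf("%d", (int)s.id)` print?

149

[0]=0x91 [1]=0x2b (big-endian) → word 0x912b
lvl [10+:6] = (word>>10) & 0x3f = 36
id [1+:9] = (word>>1) & 0x1ff = 149  ←
mode [0+:1] = (word>>0) & 0x1 = 1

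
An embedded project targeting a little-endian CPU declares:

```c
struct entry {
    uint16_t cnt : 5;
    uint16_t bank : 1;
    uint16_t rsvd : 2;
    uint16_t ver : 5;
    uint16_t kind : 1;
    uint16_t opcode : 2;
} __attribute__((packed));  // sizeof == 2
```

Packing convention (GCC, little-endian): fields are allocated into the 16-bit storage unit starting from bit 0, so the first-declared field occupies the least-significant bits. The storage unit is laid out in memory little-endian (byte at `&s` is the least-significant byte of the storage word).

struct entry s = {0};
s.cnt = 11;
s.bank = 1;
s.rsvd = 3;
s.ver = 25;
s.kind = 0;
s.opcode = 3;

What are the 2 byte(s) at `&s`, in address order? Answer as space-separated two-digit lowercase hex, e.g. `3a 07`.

eb d9

[0+:5] cnt=11 & 0x1f = 0xb; word=0x000b
[5+:1] bank=1 & 0x1 = 0x1; word=0x002b
[6+:2] rsvd=3 & 0x3 = 0x3; word=0x00eb
[8+:5] ver=25 & 0x1f = 0x19; word=0x19eb
[13+:1] kind=0 & 0x1 = 0x0; word=0x19eb
[14+:2] opcode=3 & 0x3 = 0x3; word=0xd9eb
word = 0xd9eb → little-endian bytes:
  [0]=0xeb  [1]=0xd9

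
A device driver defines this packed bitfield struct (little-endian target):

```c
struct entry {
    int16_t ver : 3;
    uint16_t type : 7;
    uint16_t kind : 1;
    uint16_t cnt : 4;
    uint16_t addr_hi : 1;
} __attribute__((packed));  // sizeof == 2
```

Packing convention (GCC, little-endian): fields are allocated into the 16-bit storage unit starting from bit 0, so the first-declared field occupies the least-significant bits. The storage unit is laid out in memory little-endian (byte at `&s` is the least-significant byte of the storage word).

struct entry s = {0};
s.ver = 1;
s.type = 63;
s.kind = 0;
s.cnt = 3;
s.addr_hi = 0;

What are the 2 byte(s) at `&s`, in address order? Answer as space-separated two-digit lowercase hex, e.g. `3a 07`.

f9 19

ver (3b) val=1 bits=0x1 at bit 0: 0x0001
type (7b) val=63 bits=0x3f at bit 3: 0x01f9
kind (1b) val=0 bits=0x0 at bit 10: 0x01f9
cnt (4b) val=3 bits=0x3 at bit 11: 0x19f9
addr_hi (1b) val=0 bits=0x0 at bit 15: 0x19f9
word = 0x19f9 → little-endian bytes:
  [0]=0xf9  [1]=0x19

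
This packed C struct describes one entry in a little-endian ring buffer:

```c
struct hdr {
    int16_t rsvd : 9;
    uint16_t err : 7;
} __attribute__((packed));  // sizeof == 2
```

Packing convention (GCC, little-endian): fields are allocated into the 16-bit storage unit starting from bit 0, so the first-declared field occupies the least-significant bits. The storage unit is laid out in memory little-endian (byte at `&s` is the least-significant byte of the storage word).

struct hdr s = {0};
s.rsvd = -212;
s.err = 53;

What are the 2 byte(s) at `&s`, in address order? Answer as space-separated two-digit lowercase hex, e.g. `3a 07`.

[0+:9] rsvd=-212 & 0x1ff = 0x12c; word=0x012c
[9+:7] err=53 & 0x7f = 0x35; word=0x6b2c
word = 0x6b2c → little-endian bytes:
  [0]=0x2c  [1]=0x6b

2c 6b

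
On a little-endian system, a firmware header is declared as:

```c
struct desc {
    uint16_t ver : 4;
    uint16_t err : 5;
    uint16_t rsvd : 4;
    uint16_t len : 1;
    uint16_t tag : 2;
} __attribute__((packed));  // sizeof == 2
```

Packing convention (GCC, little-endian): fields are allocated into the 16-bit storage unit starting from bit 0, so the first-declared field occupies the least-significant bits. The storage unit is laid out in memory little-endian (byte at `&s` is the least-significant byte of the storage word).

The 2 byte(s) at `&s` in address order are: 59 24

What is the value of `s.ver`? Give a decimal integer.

[0]=0x59 [1]=0x24 (little-endian) → word 0x2459
ver:4 @ bit 0 → (0x2459>>0)&0xf = 0x9  ←
err:5 @ bit 4 → (0x2459>>4)&0x1f = 0x5
rsvd:4 @ bit 9 → (0x2459>>9)&0xf = 0x2
len:1 @ bit 13 → (0x2459>>13)&0x1 = 0x1
tag:2 @ bit 14 → (0x2459>>14)&0x3 = 0x0

9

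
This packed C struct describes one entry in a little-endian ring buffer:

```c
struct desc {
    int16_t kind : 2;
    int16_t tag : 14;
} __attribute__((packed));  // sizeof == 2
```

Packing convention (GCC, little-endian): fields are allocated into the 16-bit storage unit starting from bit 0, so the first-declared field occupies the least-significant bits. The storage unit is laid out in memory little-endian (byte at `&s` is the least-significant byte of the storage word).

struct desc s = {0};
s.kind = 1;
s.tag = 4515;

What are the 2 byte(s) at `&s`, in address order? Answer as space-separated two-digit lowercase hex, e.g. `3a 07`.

8d 46

kind:2 = 1 → 0x1 << 0 → word 0x0001
tag:14 = 4515 → 0x11a3 << 2 → word 0x468d
word = 0x468d → little-endian bytes:
  [0]=0x8d  [1]=0x46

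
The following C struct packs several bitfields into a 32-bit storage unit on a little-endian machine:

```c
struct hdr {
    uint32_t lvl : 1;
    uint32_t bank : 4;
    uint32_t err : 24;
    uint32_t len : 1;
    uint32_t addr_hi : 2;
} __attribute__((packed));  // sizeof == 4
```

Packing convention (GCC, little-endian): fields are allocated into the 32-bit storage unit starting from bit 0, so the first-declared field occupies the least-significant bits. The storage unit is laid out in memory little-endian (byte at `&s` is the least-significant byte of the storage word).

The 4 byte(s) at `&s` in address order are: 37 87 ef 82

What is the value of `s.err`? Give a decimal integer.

[0]=0x37 [1]=0x87 [2]=0xef [3]=0x82 (little-endian) → word 0x82ef8737
lvl:1 @ bit 0 → (0x82ef8737>>0)&0x1 = 0x1
bank:4 @ bit 1 → (0x82ef8737>>1)&0xf = 0xb
err:24 @ bit 5 → (0x82ef8737>>5)&0xffffff = 0x177c39  ←
len:1 @ bit 29 → (0x82ef8737>>29)&0x1 = 0x0
addr_hi:2 @ bit 30 → (0x82ef8737>>30)&0x3 = 0x2

1539129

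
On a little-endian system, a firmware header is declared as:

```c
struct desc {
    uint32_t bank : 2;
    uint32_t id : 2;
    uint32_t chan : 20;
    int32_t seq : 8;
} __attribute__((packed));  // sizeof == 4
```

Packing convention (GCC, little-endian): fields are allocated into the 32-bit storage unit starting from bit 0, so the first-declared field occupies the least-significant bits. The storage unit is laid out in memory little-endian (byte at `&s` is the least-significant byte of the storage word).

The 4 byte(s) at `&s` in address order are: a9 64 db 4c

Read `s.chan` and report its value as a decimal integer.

[0]=0xa9 [1]=0x64 [2]=0xdb [3]=0x4c (little-endian) → word 0x4cdb64a9
bank [0+:2] = (word>>0) & 0x3 = 1
id [2+:2] = (word>>2) & 0x3 = 2
chan [4+:20] = (word>>4) & 0xfffff = 898634  ←
seq [24+:8] = (word>>24) & 0xff = 76

898634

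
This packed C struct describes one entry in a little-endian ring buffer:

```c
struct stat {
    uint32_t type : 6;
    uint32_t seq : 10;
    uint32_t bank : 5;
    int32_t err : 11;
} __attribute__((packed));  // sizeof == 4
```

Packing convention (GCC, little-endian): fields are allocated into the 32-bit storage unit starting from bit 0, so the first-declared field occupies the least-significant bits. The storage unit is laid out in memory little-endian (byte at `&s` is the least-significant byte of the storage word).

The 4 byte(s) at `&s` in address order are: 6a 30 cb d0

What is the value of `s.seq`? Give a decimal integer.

193

[0]=0x6a [1]=0x30 [2]=0xcb [3]=0xd0 (little-endian) → word 0xd0cb306a
type:6 @ bit 0 → (0xd0cb306a>>0)&0x3f = 0x2a
seq:10 @ bit 6 → (0xd0cb306a>>6)&0x3ff = 0xc1  ←
bank:5 @ bit 16 → (0xd0cb306a>>16)&0x1f = 0xb
err:11 @ bit 21 → (0xd0cb306a>>21)&0x7ff = 0x686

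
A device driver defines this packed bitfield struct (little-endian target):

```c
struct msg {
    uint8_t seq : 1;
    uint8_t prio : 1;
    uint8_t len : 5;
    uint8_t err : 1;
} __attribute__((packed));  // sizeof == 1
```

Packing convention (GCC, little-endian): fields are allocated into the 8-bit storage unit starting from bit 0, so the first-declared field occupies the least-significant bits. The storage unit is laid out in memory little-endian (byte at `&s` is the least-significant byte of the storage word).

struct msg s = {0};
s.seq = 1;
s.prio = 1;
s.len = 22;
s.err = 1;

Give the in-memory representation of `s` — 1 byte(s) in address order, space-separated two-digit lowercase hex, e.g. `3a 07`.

db

seq (1b) val=1 bits=0x1 at bit 0: 0x01
prio (1b) val=1 bits=0x1 at bit 1: 0x03
len (5b) val=22 bits=0x16 at bit 2: 0x5b
err (1b) val=1 bits=0x1 at bit 7: 0xdb
word = 0xdb → little-endian bytes:
  [0]=0xdb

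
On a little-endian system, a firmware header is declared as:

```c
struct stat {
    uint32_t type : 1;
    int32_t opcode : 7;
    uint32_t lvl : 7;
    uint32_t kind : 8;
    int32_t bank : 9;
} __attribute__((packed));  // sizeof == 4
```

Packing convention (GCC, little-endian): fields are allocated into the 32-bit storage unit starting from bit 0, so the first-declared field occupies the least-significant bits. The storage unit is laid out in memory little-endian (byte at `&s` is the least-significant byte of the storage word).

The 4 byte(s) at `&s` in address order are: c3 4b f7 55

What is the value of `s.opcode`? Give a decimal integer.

[0]=0xc3 [1]=0x4b [2]=0xf7 [3]=0x55 (little-endian) → word 0x55f74bc3
type [0+:1] = (word>>0) & 0x1 = 1
opcode [1+:7] = (word>>1) & 0x7f = 97  ←
lvl [8+:7] = (word>>8) & 0x7f = 75
kind [15+:8] = (word>>15) & 0xff = 238
bank [23+:9] = (word>>23) & 0x1ff = 171
opcode signed 7b, MSB=1: 97 - 128 = -31

-31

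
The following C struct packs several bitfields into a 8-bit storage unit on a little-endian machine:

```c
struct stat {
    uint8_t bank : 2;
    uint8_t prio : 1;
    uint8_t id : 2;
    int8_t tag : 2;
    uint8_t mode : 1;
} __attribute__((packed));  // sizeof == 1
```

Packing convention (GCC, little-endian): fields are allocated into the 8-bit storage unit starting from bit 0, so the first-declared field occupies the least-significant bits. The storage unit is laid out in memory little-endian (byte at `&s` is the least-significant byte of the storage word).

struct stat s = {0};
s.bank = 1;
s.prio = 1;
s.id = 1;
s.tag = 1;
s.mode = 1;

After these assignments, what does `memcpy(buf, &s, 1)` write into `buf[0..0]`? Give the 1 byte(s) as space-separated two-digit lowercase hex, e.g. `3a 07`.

[0+:2] bank=1 & 0x3 = 0x1; word=0x01
[2+:1] prio=1 & 0x1 = 0x1; word=0x05
[3+:2] id=1 & 0x3 = 0x1; word=0x0d
[5+:2] tag=1 & 0x3 = 0x1; word=0x2d
[7+:1] mode=1 & 0x1 = 0x1; word=0xad
word = 0xad → little-endian bytes:
  [0]=0xad

ad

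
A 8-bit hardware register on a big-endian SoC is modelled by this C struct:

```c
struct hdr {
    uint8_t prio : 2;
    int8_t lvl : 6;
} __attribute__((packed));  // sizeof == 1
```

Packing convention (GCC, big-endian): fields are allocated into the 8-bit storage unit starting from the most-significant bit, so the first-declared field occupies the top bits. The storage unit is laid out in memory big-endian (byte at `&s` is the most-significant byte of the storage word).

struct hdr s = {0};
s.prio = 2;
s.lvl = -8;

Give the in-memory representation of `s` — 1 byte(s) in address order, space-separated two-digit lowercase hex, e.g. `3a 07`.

b8

prio:2 = 2 → 0x2 << 6 → word 0x80
lvl:6 = -8 → 0x38 << 0 → word 0xb8
word = 0xb8 → big-endian bytes:
  [0]=0xb8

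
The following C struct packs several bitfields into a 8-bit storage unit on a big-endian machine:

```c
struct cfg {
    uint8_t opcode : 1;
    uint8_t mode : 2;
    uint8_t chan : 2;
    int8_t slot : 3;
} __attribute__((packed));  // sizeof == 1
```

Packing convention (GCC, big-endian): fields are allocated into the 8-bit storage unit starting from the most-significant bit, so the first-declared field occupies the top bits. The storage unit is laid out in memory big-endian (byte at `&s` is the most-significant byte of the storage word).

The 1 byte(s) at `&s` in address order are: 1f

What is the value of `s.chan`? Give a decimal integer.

3

[0]=0x1f (big-endian) → word 0x1f
opcode [7+:1] = (word>>7) & 0x1 = 0
mode [5+:2] = (word>>5) & 0x3 = 0
chan [3+:2] = (word>>3) & 0x3 = 3  ←
slot [0+:3] = (word>>0) & 0x7 = 7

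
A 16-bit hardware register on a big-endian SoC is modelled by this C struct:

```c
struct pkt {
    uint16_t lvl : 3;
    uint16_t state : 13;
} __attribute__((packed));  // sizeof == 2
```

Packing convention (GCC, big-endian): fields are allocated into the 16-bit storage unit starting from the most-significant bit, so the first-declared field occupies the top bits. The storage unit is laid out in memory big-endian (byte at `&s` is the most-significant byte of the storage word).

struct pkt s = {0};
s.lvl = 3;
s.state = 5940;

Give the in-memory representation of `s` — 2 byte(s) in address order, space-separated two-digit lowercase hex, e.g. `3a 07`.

[13+:3] lvl=3 & 0x7 = 0x3; word=0x6000
[0+:13] state=5940 & 0x1fff = 0x1734; word=0x7734
word = 0x7734 → big-endian bytes:
  [0]=0x77  [1]=0x34

77 34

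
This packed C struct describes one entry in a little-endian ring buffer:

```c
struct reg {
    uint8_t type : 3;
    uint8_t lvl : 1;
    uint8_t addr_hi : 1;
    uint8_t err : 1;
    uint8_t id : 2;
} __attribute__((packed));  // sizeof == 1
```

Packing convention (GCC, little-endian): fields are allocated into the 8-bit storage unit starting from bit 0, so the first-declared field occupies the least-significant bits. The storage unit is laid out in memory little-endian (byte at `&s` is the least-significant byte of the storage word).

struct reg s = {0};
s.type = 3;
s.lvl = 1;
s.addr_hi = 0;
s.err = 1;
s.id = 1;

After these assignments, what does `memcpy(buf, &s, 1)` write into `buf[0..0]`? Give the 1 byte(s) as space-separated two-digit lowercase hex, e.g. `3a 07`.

type (3b) val=3 bits=0x3 at bit 0: 0x03
lvl (1b) val=1 bits=0x1 at bit 3: 0x0b
addr_hi (1b) val=0 bits=0x0 at bit 4: 0x0b
err (1b) val=1 bits=0x1 at bit 5: 0x2b
id (2b) val=1 bits=0x1 at bit 6: 0x6b
word = 0x6b → little-endian bytes:
  [0]=0x6b

6b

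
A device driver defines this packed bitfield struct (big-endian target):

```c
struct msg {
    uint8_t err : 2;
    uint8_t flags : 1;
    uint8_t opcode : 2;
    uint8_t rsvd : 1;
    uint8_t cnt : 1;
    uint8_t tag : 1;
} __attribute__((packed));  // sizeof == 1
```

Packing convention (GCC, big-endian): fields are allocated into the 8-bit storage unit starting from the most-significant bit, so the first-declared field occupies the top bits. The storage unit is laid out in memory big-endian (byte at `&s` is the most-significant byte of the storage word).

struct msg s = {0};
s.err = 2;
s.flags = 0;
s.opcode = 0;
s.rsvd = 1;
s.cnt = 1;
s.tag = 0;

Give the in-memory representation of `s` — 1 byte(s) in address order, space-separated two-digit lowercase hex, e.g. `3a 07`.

err (2b) val=2 bits=0x2 at bit 6: 0x80
flags (1b) val=0 bits=0x0 at bit 5: 0x80
opcode (2b) val=0 bits=0x0 at bit 3: 0x80
rsvd (1b) val=1 bits=0x1 at bit 2: 0x84
cnt (1b) val=1 bits=0x1 at bit 1: 0x86
tag (1b) val=0 bits=0x0 at bit 0: 0x86
word = 0x86 → big-endian bytes:
  [0]=0x86

86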